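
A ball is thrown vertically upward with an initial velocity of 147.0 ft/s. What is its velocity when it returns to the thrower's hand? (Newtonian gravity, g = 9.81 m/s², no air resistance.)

By conservation of energy (no air resistance), the ball returns to the throw height with the same speed as launch, but directed downward.
|v_ground| = v₀ = 147.0 ft/s
v_ground = 147.0 ft/s (downward)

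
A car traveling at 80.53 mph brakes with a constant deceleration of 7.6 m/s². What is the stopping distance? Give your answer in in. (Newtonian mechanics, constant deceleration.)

v₀ = 80.53 mph × 0.44704 = 36.0001 m/s
d = v₀² / (2a) = 36.0001² / (2 × 7.6) = 1296.01 / 15.2 = 85.2638 m
d = 85.2638 m / 0.0254 = 3357 in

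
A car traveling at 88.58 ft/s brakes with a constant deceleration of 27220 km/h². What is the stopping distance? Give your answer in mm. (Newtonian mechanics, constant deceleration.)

v₀ = 88.58 ft/s × 0.3048 = 26.9992 m/s
a = 27220 km/h² × 7.716049382716049e-05 = 2.10031 m/s²
d = v₀² / (2a) = 26.9992² / (2 × 2.10031) = 728.957 / 4.20062 = 173.536 m
d = 173.536 m / 0.001 = 173500 mm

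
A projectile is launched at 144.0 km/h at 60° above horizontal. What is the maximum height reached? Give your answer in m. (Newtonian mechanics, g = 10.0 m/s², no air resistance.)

v₀ = 144.0 km/h × 0.2777777777777778 = 40.0 m/s
H = v₀² × sin²(θ) / (2g) = 40.0² × sin(60°)² / (2 × 10.0) = 1600.0 × 0.75 / 20.0 = 60.0 m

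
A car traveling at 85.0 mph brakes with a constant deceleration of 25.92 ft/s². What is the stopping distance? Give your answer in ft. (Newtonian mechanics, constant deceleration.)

v₀ = 85.0 mph × 0.44704 = 37.9984 m/s
a = 25.92 ft/s² × 0.3048 = 7.90042 m/s²
d = v₀² / (2a) = 37.9984² / (2 × 7.90042) = 1443.88 / 15.8008 = 91.3802 m
d = 91.3802 m / 0.3048 = 299.8 ft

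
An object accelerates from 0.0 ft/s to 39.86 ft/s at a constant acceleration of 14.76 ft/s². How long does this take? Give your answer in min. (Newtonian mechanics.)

v₀ = 0.0 ft/s × 0.3048 = 0.0 m/s
v = 39.86 ft/s × 0.3048 = 12.1493 m/s
a = 14.76 ft/s² × 0.3048 = 4.49885 m/s²
t = (v - v₀) / a = (12.1493 - 0.0) / 4.49885 = 2.70053 s
t = 2.70053 s / 60.0 = 0.04501 min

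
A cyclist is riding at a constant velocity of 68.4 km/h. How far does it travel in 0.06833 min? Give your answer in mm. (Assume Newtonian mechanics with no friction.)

v = 68.4 km/h × 0.2777777777777778 = 19.0 m/s
t = 0.06833 min × 60.0 = 4.0998 s
d = v × t = 19.0 × 4.0998 = 77.8962 m
d = 77.8962 m / 0.001 = 77900 mm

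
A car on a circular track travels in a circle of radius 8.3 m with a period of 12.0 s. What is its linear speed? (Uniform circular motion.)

v = 2πr/T = 2π×8.3/12.0 = 4.35 m/s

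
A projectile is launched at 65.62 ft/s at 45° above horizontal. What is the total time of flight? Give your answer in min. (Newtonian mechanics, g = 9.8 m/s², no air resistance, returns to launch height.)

v₀ = 65.62 ft/s × 0.3048 = 20.001 m/s
T = 2 × v₀ × sin(θ) / g = 2 × 20.001 × sin(45°) / 9.8 = 2 × 20.001 × 0.707107 / 9.8 = 2.8863 s
T = 2.8863 s / 60.0 = 0.0481 min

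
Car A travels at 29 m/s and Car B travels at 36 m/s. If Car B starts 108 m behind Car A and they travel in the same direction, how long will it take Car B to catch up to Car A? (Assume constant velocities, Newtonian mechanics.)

Relative speed: v_rel = 36 - 29 = 7 m/s
Time to catch: t = d₀/v_rel = 108/7 = 15.43 s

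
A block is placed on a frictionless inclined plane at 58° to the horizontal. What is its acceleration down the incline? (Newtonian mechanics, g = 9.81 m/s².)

a = g sin(θ) = 9.81 × sin(58°) = 9.81 × 0.848 = 8.32 m/s²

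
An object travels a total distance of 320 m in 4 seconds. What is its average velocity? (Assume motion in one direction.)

v_avg = Δd / Δt = 320 / 4 = 80.0 m/s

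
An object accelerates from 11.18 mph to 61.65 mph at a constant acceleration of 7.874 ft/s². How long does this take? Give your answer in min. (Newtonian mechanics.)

v₀ = 11.18 mph × 0.44704 = 4.99791 m/s
v = 61.65 mph × 0.44704 = 27.56 m/s
a = 7.874 ft/s² × 0.3048 = 2.4 m/s²
t = (v - v₀) / a = (27.56 - 4.99791) / 2.4 = 9.40087 s
t = 9.40087 s / 60.0 = 0.1567 min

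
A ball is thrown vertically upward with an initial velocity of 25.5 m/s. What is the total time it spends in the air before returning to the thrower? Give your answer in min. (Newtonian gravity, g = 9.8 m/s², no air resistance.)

t_total = 2 × v₀ / g = 2 × 25.5 / 9.8 = 5.20408 s
t_total = 5.20408 s / 60.0 = 0.08673 min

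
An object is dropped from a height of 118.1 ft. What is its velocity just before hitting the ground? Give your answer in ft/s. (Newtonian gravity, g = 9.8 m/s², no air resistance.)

h = 118.1 ft × 0.3048 = 35.9969 m
v = √(2gh) = √(2 × 9.8 × 35.9969) = 26.562 m/s
v = 26.562 m/s / 0.3048 = 87.15 ft/s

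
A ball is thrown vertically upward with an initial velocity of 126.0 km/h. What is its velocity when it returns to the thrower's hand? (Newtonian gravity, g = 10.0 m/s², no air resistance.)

By conservation of energy (no air resistance), the ball returns to the throw height with the same speed as launch, but directed downward.
|v_ground| = v₀ = 126.0 km/h
v_ground = 126.0 km/h (downward)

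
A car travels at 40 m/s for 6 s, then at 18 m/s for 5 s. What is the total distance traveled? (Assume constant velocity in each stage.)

d₁ = v₁t₁ = 40 × 6 = 240 m
d₂ = v₂t₂ = 18 × 5 = 90 m
d_total = 240 + 90 = 330 m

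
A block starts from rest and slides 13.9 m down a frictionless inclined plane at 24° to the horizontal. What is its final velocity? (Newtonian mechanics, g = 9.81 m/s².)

a = g sin(θ) = 9.81 × sin(24°) = 3.9901 m/s²
v = √(2ad) = √(2 × 3.9901 × 13.9) = 10.53 m/s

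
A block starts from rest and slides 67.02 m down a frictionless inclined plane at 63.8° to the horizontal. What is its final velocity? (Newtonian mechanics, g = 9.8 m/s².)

a = g sin(θ) = 9.8 × sin(63.8°) = 8.7931 m/s²
v = √(2ad) = √(2 × 8.7931 × 67.02) = 34.33 m/s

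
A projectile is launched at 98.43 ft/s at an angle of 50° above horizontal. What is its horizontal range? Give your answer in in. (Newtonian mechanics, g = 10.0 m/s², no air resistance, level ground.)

v₀ = 98.43 ft/s × 0.3048 = 30.0015 m/s
R = v₀² × sin(2θ) / g = 30.0015² × sin(2 × 50°) / 10.0 = 900.09 × 0.984808 / 10.0 = 88.6416 m
R = 88.6416 m / 0.0254 = 3490 in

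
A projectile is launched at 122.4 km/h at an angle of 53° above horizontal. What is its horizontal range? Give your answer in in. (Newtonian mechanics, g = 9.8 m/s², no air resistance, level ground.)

v₀ = 122.4 km/h × 0.2777777777777778 = 34.0 m/s
R = v₀² × sin(2θ) / g = 34.0² × sin(2 × 53°) / 9.8 = 1156.0 × 0.961262 / 9.8 = 113.39 m
R = 113.39 m / 0.0254 = 4464 in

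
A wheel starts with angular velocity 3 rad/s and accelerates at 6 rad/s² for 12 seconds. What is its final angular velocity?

ω = ω₀ + αt = 3 + 6 × 12 = 75 rad/s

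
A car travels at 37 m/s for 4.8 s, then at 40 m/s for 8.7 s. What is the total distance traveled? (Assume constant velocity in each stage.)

d₁ = v₁t₁ = 37 × 4.8 = 177.6 m
d₂ = v₂t₂ = 40 × 8.7 = 348.0 m
d_total = 177.6 + 348.0 = 525.6 m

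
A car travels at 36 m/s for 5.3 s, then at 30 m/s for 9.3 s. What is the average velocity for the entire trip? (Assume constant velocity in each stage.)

d₁ = v₁t₁ = 36 × 5.3 = 190.8 m
d₂ = v₂t₂ = 30 × 9.3 = 279.0 m
d_total = 469.8 m, t_total = 14.6 s
v_avg = d_total/t_total = 469.8/14.6 = 32.18 m/s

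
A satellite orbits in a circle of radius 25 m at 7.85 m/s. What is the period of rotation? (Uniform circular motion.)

T = 2πr/v = 2π×25/7.85 = 20.01 s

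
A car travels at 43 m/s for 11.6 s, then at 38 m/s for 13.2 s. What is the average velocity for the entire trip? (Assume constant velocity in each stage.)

d₁ = v₁t₁ = 43 × 11.6 = 498.8 m
d₂ = v₂t₂ = 38 × 13.2 = 501.6 m
d_total = 1000.4 m, t_total = 24.8 s
v_avg = d_total/t_total = 1000.4/24.8 = 40.34 m/s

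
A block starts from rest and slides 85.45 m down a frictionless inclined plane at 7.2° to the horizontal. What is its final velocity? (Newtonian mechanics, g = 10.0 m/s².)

a = g sin(θ) = 10.0 × sin(7.2°) = 1.2533 m/s²
v = √(2ad) = √(2 × 1.2533 × 85.45) = 14.64 m/s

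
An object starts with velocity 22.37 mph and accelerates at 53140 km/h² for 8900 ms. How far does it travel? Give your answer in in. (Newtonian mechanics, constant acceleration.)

v₀ = 22.37 mph × 0.44704 = 10.0003 m/s
a = 53140 km/h² × 7.716049382716049e-05 = 4.10031 m/s²
t = 8900 ms × 0.001 = 8.9 s
d = v₀ × t + ½ × a × t² = 10.0003 × 8.9 + 0.5 × 4.10031 × 8.9² = 251.395 m
d = 251.395 m / 0.0254 = 9897 in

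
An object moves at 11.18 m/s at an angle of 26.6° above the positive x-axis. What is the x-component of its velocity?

vₓ = v cos(θ) = 11.18 × cos(26.6°) = 10.0 m/s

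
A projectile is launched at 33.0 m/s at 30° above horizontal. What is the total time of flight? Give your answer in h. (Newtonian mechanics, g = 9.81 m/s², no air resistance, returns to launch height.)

T = 2 × v₀ × sin(θ) / g = 2 × 33.0 × sin(30°) / 9.81 = 2 × 33.0 × 0.5 / 9.81 = 3.36391 s
T = 3.36391 s / 3600.0 = 0.0009344 h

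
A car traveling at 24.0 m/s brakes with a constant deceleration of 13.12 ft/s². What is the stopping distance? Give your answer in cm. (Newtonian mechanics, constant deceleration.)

a = 13.12 ft/s² × 0.3048 = 3.99898 m/s²
d = v₀² / (2a) = 24.0² / (2 × 3.99898) = 576.0 / 7.99796 = 72.0184 m
d = 72.0184 m / 0.01 = 7202 cm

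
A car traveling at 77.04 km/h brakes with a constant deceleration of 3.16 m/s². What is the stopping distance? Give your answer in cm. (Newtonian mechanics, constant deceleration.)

v₀ = 77.04 km/h × 0.2777777777777778 = 21.4 m/s
d = v₀² / (2a) = 21.4² / (2 × 3.16) = 457.96 / 6.32 = 72.462 m
d = 72.462 m / 0.01 = 7246 cm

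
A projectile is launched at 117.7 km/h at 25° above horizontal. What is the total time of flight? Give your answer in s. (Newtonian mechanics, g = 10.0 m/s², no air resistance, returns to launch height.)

v₀ = 117.7 km/h × 0.2777777777777778 = 32.6944 m/s
T = 2 × v₀ × sin(θ) / g = 2 × 32.6944 × sin(25°) / 10.0 = 2 × 32.6944 × 0.422618 / 10.0 = 2.763 s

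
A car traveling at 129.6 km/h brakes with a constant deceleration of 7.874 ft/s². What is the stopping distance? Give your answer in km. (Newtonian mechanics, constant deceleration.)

v₀ = 129.6 km/h × 0.2777777777777778 = 36.0 m/s
a = 7.874 ft/s² × 0.3048 = 2.4 m/s²
d = v₀² / (2a) = 36.0² / (2 × 2.4) = 1296.0 / 4.8 = 270.0 m
d = 270.0 m / 1000.0 = 0.27 km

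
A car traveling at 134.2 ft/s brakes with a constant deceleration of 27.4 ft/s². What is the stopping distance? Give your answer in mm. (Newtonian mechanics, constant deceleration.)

v₀ = 134.2 ft/s × 0.3048 = 40.9042 m/s
a = 27.4 ft/s² × 0.3048 = 8.35152 m/s²
d = v₀² / (2a) = 40.9042² / (2 × 8.35152) = 1673.15 / 16.703 = 100.171 m
d = 100.171 m / 0.001 = 100200 mm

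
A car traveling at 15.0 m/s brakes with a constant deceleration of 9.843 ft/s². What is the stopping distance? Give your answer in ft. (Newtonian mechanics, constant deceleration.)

a = 9.843 ft/s² × 0.3048 = 3.00015 m/s²
d = v₀² / (2a) = 15.0² / (2 × 3.00015) = 225.0 / 6.0003 = 37.4981 m
d = 37.4981 m / 0.3048 = 123.0 ft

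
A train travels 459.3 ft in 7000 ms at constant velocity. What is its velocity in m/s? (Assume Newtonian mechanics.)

d = 459.3 ft × 0.3048 = 139.995 m
t = 7000 ms × 0.001 = 7.0 s
v = d / t = 139.995 / 7.0 = 20.0 m/s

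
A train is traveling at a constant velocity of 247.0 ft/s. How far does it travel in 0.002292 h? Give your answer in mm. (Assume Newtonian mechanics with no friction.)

v = 247.0 ft/s × 0.3048 = 75.2856 m/s
t = 0.002292 h × 3600.0 = 8.2512 s
d = v × t = 75.2856 × 8.2512 = 621.197 m
d = 621.197 m / 0.001 = 621200 mm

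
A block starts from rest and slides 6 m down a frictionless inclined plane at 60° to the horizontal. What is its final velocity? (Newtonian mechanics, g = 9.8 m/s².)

a = g sin(θ) = 9.8 × sin(60°) = 8.487 m/s²
v = √(2ad) = √(2 × 8.487 × 6) = 10.09 m/s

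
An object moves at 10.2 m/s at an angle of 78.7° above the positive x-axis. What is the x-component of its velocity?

vₓ = v cos(θ) = 10.2 × cos(78.7°) = 2.0 m/s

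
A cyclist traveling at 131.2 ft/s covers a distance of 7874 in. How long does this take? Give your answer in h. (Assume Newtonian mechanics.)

d = 7874 in × 0.0254 = 200.0 m
v = 131.2 ft/s × 0.3048 = 39.9898 m/s
t = d / v = 200.0 / 39.9898 = 5.00128 s
t = 5.00128 s / 3600.0 = 0.001389 h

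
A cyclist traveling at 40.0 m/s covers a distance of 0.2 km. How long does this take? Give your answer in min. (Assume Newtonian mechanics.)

d = 0.2 km × 1000.0 = 200.0 m
t = d / v = 200.0 / 40.0 = 5.0 s
t = 5.0 s / 60.0 = 0.08333 min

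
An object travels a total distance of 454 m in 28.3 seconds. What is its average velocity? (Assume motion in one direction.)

v_avg = Δd / Δt = 454 / 28.3 = 16.04 m/s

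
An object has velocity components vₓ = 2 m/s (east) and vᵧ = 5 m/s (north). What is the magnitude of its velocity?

|v| = √(vₓ² + vᵧ²) = √(2² + 5²) = √(29) = 5.39 m/s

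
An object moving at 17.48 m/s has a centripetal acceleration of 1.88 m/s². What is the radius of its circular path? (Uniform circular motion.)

r = v²/a_c = 17.48²/1.88 = 162.53 m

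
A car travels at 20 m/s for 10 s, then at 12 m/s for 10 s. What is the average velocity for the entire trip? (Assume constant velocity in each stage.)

d₁ = v₁t₁ = 20 × 10 = 200 m
d₂ = v₂t₂ = 12 × 10 = 120 m
d_total = 320 m, t_total = 20 s
v_avg = d_total/t_total = 320/20 = 16.0 m/s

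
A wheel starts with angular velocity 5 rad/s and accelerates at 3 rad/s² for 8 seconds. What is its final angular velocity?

ω = ω₀ + αt = 5 + 3 × 8 = 29 rad/s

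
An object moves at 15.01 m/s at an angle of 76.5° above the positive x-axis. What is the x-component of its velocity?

vₓ = v cos(θ) = 15.01 × cos(76.5°) = 3.5 m/s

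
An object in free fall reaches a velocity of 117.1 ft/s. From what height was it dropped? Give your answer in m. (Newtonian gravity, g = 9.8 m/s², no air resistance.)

v = 117.1 ft/s × 0.3048 = 35.6921 m/s
h = v² / (2g) = 35.6921² / (2 × 9.8) = 65.0 m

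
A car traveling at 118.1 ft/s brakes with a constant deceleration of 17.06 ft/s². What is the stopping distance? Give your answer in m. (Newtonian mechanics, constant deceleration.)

v₀ = 118.1 ft/s × 0.3048 = 35.9969 m/s
a = 17.06 ft/s² × 0.3048 = 5.19989 m/s²
d = v₀² / (2a) = 35.9969² / (2 × 5.19989) = 1295.78 / 10.3998 = 124.6 m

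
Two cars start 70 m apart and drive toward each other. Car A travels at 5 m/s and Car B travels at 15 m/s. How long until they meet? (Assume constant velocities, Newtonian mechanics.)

Combined speed: v_combined = 5 + 15 = 20 m/s
Time to meet: t = d/v_combined = 70/20 = 3.5 s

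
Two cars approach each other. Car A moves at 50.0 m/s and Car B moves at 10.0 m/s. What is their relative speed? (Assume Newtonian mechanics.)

v_rel = v_A + v_B = 50.0 + 10.0 = 60.0 m/s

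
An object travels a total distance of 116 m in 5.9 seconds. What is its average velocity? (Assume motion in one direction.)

v_avg = Δd / Δt = 116 / 5.9 = 19.66 m/s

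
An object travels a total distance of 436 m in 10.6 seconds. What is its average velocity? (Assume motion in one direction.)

v_avg = Δd / Δt = 436 / 10.6 = 41.13 m/s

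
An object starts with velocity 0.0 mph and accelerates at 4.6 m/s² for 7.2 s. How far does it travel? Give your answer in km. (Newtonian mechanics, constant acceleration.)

v₀ = 0.0 mph × 0.44704 = 0.0 m/s
d = v₀ × t + ½ × a × t² = 0.0 × 7.2 + 0.5 × 4.6 × 7.2² = 119.232 m
d = 119.232 m / 1000.0 = 0.1192 km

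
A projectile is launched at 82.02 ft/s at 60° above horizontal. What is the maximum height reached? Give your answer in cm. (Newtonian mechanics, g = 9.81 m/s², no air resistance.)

v₀ = 82.02 ft/s × 0.3048 = 24.9997 m/s
H = v₀² × sin²(θ) / (2g) = 24.9997² × sin(60°)² / (2 × 9.81) = 624.985 × 0.75 / 19.62 = 23.8909 m
H = 23.8909 m / 0.01 = 2389 cm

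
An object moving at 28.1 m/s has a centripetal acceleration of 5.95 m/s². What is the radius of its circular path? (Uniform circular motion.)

r = v²/a_c = 28.1²/5.95 = 132.71 m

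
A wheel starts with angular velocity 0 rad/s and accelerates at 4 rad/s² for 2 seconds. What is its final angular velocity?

ω = ω₀ + αt = 0 + 4 × 2 = 8 rad/s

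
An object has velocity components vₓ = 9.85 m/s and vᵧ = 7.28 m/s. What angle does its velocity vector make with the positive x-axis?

θ = arctan(vᵧ/vₓ) = arctan(7.28/9.85) = 36.47°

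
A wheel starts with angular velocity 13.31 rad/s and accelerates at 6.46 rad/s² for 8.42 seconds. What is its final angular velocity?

ω = ω₀ + αt = 13.31 + 6.46 × 8.42 = 67.7 rad/s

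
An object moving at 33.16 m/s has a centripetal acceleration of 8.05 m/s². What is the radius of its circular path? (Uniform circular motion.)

r = v²/a_c = 33.16²/8.05 = 136.59 m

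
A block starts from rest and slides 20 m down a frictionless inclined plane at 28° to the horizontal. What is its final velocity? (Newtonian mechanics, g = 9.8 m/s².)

a = g sin(θ) = 9.8 × sin(28°) = 4.6008 m/s²
v = √(2ad) = √(2 × 4.6008 × 20) = 13.57 m/s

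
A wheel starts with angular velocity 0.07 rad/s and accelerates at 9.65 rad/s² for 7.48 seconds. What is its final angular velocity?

ω = ω₀ + αt = 0.07 + 9.65 × 7.48 = 72.25 rad/s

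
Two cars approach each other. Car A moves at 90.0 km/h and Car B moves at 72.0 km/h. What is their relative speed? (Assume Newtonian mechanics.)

v_rel = v_A + v_B = 90.0 + 72.0 = 162.0 km/h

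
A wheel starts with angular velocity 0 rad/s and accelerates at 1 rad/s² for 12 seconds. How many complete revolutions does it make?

θ = ω₀t + ½αt² = 0×12 + ½×1×12² = 72.0 rad
Total revolutions = θ/(2π) = 72.0/(2π) = 11.46
Complete revolutions = ⌊11.46⌋ = 11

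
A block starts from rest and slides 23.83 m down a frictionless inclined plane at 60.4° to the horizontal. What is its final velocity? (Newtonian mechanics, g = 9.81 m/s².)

a = g sin(θ) = 9.81 × sin(60.4°) = 8.5297 m/s²
v = √(2ad) = √(2 × 8.5297 × 23.83) = 20.16 m/s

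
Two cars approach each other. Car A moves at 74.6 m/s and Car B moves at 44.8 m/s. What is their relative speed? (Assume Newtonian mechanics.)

v_rel = v_A + v_B = 74.6 + 44.8 = 119.4 m/s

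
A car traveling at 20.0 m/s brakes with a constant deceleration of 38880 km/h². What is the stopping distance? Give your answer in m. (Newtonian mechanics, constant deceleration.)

a = 38880 km/h² × 7.716049382716049e-05 = 3.0 m/s²
d = v₀² / (2a) = 20.0² / (2 × 3.0) = 400.0 / 6.0 = 66.67 m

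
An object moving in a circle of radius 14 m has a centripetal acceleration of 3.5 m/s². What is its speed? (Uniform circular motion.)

v = √(a_c × r) = √(3.5 × 14) = 7.0 m/s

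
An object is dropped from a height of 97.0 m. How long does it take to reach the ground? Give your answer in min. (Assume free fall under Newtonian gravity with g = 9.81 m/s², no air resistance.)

t = √(2h/g) = √(2 × 97.0 / 9.81) = 4.44699 s
t = 4.44699 s / 60.0 = 0.07412 min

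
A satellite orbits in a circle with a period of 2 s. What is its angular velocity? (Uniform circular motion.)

ω = 2π/T = 2π/2 = 3.1416 rad/s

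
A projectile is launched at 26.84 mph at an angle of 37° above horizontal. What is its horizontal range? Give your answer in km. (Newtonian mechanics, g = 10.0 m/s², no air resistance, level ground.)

v₀ = 26.84 mph × 0.44704 = 11.9986 m/s
R = v₀² × sin(2θ) / g = 11.9986² × sin(2 × 37°) / 10.0 = 143.966 × 0.961262 / 10.0 = 13.8389 m
R = 13.8389 m / 1000.0 = 0.01384 km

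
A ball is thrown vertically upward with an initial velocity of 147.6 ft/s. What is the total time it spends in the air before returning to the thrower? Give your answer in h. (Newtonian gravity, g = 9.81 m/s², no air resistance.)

v₀ = 147.6 ft/s × 0.3048 = 44.9885 m/s
t_total = 2 × v₀ / g = 2 × 44.9885 / 9.81 = 9.17197 s
t_total = 9.17197 s / 3600.0 = 0.002548 h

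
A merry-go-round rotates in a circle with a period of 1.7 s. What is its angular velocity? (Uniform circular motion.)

ω = 2π/T = 2π/1.7 = 3.696 rad/s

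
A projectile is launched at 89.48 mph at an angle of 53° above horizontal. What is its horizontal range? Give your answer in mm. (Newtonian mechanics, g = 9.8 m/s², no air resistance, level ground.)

v₀ = 89.48 mph × 0.44704 = 40.0011 m/s
R = v₀² × sin(2θ) / g = 40.0011² × sin(2 × 53°) / 9.8 = 1600.09 × 0.961262 / 9.8 = 156.95 m
R = 156.95 m / 0.001 = 156900 mm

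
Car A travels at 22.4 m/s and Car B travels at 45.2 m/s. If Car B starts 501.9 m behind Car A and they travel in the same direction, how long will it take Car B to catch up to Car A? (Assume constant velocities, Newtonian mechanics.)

Relative speed: v_rel = 45.2 - 22.4 = 22.8 m/s
Time to catch: t = d₀/v_rel = 501.9/22.8 = 22.01 s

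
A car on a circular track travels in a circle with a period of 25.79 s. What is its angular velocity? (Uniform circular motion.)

ω = 2π/T = 2π/25.79 = 0.2436 rad/s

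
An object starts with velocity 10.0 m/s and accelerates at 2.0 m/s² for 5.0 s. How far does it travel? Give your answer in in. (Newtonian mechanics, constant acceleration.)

d = v₀ × t + ½ × a × t² = 10.0 × 5.0 + 0.5 × 2.0 × 5.0² = 75.0 m
d = 75.0 m / 0.0254 = 2953 in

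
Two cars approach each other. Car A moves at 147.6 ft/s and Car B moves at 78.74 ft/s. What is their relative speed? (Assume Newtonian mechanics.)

v_rel = v_A + v_B = 147.6 + 78.74 = 226.34 ft/s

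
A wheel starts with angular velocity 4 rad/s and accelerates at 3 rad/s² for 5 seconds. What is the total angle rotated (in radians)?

θ = ω₀t + ½αt² = 4×5 + ½×3×5² = 57.5 rad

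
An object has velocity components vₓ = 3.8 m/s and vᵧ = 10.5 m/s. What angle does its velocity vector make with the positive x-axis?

θ = arctan(vᵧ/vₓ) = arctan(10.5/3.8) = 70.1°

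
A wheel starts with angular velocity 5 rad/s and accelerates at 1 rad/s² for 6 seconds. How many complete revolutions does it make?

θ = ω₀t + ½αt² = 5×6 + ½×1×6² = 48.0 rad
Total revolutions = θ/(2π) = 48.0/(2π) = 7.64
Complete revolutions = ⌊7.64⌋ = 7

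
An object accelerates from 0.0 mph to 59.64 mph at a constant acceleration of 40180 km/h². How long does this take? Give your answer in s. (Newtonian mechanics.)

v₀ = 0.0 mph × 0.44704 = 0.0 m/s
v = 59.64 mph × 0.44704 = 26.6615 m/s
a = 40180 km/h² × 7.716049382716049e-05 = 3.10031 m/s²
t = (v - v₀) / a = (26.6615 - 0.0) / 3.10031 = 8.6 s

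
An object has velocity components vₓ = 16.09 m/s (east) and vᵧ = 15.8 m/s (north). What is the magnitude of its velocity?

|v| = √(vₓ² + vᵧ²) = √(16.09² + 15.8²) = √(508.5281) = 22.55 m/s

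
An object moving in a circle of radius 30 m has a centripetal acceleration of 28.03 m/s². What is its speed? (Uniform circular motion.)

v = √(a_c × r) = √(28.03 × 30) = 29.0 m/s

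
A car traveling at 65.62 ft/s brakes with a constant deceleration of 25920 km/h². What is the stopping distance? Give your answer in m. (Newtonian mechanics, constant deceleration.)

v₀ = 65.62 ft/s × 0.3048 = 20.001 m/s
a = 25920 km/h² × 7.716049382716049e-05 = 2.0 m/s²
d = v₀² / (2a) = 20.001² / (2 × 2.0) = 400.04 / 4.0 = 100.0 m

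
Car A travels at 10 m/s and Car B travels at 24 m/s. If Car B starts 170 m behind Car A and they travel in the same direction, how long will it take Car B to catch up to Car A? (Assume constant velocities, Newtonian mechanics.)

Relative speed: v_rel = 24 - 10 = 14 m/s
Time to catch: t = d₀/v_rel = 170/14 = 12.14 s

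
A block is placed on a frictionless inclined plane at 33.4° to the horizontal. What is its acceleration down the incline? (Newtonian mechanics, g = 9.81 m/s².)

a = g sin(θ) = 9.81 × sin(33.4°) = 9.81 × 0.5505 = 5.4 m/s²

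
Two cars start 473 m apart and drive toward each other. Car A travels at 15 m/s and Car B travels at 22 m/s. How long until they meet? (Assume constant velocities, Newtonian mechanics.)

Combined speed: v_combined = 15 + 22 = 37 m/s
Time to meet: t = d/v_combined = 473/37 = 12.78 s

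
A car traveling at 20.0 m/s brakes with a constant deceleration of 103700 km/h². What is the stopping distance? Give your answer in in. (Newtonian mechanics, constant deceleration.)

a = 103700 km/h² × 7.716049382716049e-05 = 8.00154 m/s²
d = v₀² / (2a) = 20.0² / (2 × 8.00154) = 400.0 / 16.0031 = 24.9952 m
d = 24.9952 m / 0.0254 = 984.1 in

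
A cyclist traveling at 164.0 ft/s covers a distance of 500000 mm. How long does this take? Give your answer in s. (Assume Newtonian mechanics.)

d = 500000 mm × 0.001 = 500.0 m
v = 164.0 ft/s × 0.3048 = 49.9872 m/s
t = d / v = 500.0 / 49.9872 = 10.0 s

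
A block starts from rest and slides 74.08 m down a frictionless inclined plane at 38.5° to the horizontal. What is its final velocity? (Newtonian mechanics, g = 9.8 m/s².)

a = g sin(θ) = 9.8 × sin(38.5°) = 6.1006 m/s²
v = √(2ad) = √(2 × 6.1006 × 74.08) = 30.06 m/s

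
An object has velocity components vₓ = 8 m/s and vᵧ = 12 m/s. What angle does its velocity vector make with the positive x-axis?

θ = arctan(vᵧ/vₓ) = arctan(12/8) = 56.31°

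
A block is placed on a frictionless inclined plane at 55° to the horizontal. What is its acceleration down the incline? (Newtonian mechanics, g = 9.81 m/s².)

a = g sin(θ) = 9.81 × sin(55°) = 9.81 × 0.8192 = 8.04 m/s²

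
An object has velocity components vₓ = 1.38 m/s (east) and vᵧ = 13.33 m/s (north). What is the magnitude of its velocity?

|v| = √(vₓ² + vᵧ²) = √(1.38² + 13.33²) = √(179.5933) = 13.4 m/s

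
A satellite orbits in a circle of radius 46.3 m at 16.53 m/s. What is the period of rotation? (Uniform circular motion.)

T = 2πr/v = 2π×46.3/16.53 = 17.6 s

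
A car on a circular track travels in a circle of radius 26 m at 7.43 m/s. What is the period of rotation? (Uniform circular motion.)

T = 2πr/v = 2π×26/7.43 = 21.99 s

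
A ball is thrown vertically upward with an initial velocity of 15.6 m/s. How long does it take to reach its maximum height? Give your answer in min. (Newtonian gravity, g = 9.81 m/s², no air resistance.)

t_up = v₀ / g = 15.6 / 9.81 = 1.59021 s
t_up = 1.59021 s / 60.0 = 0.0265 min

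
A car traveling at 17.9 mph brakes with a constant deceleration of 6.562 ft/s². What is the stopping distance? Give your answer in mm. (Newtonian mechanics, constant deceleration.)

v₀ = 17.9 mph × 0.44704 = 8.00202 m/s
a = 6.562 ft/s² × 0.3048 = 2.0001 m/s²
d = v₀² / (2a) = 8.00202² / (2 × 2.0001) = 64.0323 / 4.0002 = 16.0073 m
d = 16.0073 m / 0.001 = 16010 mm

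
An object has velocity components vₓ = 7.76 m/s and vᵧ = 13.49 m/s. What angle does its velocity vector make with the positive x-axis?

θ = arctan(vᵧ/vₓ) = arctan(13.49/7.76) = 60.09°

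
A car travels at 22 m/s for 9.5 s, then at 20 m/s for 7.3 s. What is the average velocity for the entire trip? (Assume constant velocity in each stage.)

d₁ = v₁t₁ = 22 × 9.5 = 209.0 m
d₂ = v₂t₂ = 20 × 7.3 = 146.0 m
d_total = 355.0 m, t_total = 16.8 s
v_avg = d_total/t_total = 355.0/16.8 = 21.13 m/s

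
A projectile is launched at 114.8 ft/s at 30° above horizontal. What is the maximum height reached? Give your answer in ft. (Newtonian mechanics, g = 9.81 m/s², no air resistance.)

v₀ = 114.8 ft/s × 0.3048 = 34.991 m/s
H = v₀² × sin²(θ) / (2g) = 34.991² × sin(30°)² / (2 × 9.81) = 1224.37 × 0.25 / 19.62 = 15.601 m
H = 15.601 m / 0.3048 = 51.18 ft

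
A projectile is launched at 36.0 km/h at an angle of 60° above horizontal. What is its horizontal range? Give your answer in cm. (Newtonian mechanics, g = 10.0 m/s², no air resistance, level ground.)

v₀ = 36.0 km/h × 0.2777777777777778 = 10.0 m/s
R = v₀² × sin(2θ) / g = 10.0² × sin(2 × 60°) / 10.0 = 100.0 × 0.866025 / 10.0 = 8.66025 m
R = 8.66025 m / 0.01 = 866.0 cm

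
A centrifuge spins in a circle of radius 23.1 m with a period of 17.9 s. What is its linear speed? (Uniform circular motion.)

v = 2πr/T = 2π×23.1/17.9 = 8.11 m/s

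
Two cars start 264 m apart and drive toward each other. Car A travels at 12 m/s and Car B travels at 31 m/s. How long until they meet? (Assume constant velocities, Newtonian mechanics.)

Combined speed: v_combined = 12 + 31 = 43 m/s
Time to meet: t = d/v_combined = 264/43 = 6.14 s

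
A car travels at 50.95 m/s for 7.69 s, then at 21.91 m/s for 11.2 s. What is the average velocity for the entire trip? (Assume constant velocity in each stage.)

d₁ = v₁t₁ = 50.95 × 7.69 = 391.8055 m
d₂ = v₂t₂ = 21.91 × 11.2 = 245.392 m
d_total = 637.1975 m, t_total = 18.89 s
v_avg = d_total/t_total = 637.1975/18.89 = 33.73 m/s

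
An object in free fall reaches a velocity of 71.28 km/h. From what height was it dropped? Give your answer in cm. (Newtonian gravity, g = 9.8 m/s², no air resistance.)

v = 71.28 km/h × 0.2777777777777778 = 19.8 m/s
h = v² / (2g) = 19.8² / (2 × 9.8) = 20.002 m
h = 20.002 m / 0.01 = 2000 cm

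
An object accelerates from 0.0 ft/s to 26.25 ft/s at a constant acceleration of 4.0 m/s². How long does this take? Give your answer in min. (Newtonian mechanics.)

v₀ = 0.0 ft/s × 0.3048 = 0.0 m/s
v = 26.25 ft/s × 0.3048 = 8.001 m/s
t = (v - v₀) / a = (8.001 - 0.0) / 4.0 = 2.00025 s
t = 2.00025 s / 60.0 = 0.03334 min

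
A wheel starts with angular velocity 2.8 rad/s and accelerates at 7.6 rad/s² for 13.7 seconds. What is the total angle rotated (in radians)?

θ = ω₀t + ½αt² = 2.8×13.7 + ½×7.6×13.7² = 751.58 rad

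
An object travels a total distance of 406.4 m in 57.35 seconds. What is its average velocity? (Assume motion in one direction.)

v_avg = Δd / Δt = 406.4 / 57.35 = 7.09 m/s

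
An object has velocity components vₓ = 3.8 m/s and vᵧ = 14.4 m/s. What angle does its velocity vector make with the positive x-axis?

θ = arctan(vᵧ/vₓ) = arctan(14.4/3.8) = 75.22°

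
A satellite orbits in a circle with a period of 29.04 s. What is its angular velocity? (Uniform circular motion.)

ω = 2π/T = 2π/29.04 = 0.2164 rad/s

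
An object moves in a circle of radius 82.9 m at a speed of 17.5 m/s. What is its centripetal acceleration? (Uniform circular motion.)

a_c = v²/r = 17.5²/82.9 = 306.25/82.9 = 3.69 m/s²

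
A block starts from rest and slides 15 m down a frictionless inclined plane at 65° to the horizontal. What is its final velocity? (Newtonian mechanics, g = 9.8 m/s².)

a = g sin(θ) = 9.8 × sin(65°) = 8.8818 m/s²
v = √(2ad) = √(2 × 8.8818 × 15) = 16.32 m/s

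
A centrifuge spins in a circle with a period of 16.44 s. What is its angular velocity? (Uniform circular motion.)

ω = 2π/T = 2π/16.44 = 0.3822 rad/s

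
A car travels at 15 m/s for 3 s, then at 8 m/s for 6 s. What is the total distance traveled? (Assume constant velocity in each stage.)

d₁ = v₁t₁ = 15 × 3 = 45 m
d₂ = v₂t₂ = 8 × 6 = 48 m
d_total = 45 + 48 = 93 m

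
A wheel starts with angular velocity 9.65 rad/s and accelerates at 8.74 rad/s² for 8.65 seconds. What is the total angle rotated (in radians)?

θ = ω₀t + ½αt² = 9.65×8.65 + ½×8.74×8.65² = 410.45 rad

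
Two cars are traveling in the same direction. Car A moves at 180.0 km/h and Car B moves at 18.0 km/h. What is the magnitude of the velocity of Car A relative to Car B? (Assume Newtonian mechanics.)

v_rel = |v_A - v_B| = |180.0 - 18.0| = 162.0 km/h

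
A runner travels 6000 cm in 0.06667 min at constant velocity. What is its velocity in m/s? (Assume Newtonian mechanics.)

d = 6000 cm × 0.01 = 60.0 m
t = 0.06667 min × 60.0 = 4.0002 s
v = d / t = 60.0 / 4.0002 = 15.0 m/s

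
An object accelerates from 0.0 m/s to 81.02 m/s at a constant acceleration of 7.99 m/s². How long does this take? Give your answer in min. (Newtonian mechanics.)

t = (v - v₀) / a = (81.02 - 0.0) / 7.99 = 10.1402 s
t = 10.1402 s / 60.0 = 0.169 min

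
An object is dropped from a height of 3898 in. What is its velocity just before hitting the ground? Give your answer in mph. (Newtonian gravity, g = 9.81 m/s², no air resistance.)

h = 3898 in × 0.0254 = 99.0092 m
v = √(2gh) = √(2 × 9.81 × 99.0092) = 44.0745 m/s
v = 44.0745 m/s / 0.44704 = 98.59 mph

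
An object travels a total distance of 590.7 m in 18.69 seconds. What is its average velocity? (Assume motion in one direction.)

v_avg = Δd / Δt = 590.7 / 18.69 = 31.61 m/s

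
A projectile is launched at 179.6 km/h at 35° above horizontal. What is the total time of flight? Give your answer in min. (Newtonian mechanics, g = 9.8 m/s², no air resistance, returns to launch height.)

v₀ = 179.6 km/h × 0.2777777777777778 = 49.8889 m/s
T = 2 × v₀ × sin(θ) / g = 2 × 49.8889 × sin(35°) / 9.8 = 2 × 49.8889 × 0.573576 / 9.8 = 5.83981 s
T = 5.83981 s / 60.0 = 0.09733 min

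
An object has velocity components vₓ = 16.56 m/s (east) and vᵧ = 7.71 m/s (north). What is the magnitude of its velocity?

|v| = √(vₓ² + vᵧ²) = √(16.56² + 7.71²) = √(333.6777) = 18.27 m/s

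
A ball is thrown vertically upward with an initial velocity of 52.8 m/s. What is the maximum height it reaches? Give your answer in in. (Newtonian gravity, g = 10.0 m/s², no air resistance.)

h_max = v₀² / (2g) = 52.8² / (2 × 10.0) = 2787.84 / 20.0 = 139.392 m
h_max = 139.392 m / 0.0254 = 5488 in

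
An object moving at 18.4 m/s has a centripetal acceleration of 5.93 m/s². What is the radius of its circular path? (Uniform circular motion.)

r = v²/a_c = 18.4²/5.93 = 57.09 m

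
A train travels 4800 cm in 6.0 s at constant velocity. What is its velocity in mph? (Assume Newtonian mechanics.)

d = 4800 cm × 0.01 = 48.0 m
v = d / t = 48.0 / 6.0 = 8.0 m/s
v = 8.0 m/s / 0.44704 = 17.9 mph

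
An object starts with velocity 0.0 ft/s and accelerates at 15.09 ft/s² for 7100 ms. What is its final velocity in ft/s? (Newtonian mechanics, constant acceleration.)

v₀ = 0.0 ft/s × 0.3048 = 0.0 m/s
a = 15.09 ft/s² × 0.3048 = 4.59943 m/s²
t = 7100 ms × 0.001 = 7.1 s
v = v₀ + a × t = 0.0 + 4.59943 × 7.1 = 32.656 m/s
v = 32.656 m/s / 0.3048 = 107.1 ft/s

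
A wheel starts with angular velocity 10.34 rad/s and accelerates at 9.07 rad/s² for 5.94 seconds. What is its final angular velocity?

ω = ω₀ + αt = 10.34 + 9.07 × 5.94 = 64.22 rad/s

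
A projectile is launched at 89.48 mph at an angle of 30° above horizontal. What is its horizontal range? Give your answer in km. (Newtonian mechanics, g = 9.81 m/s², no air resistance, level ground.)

v₀ = 89.48 mph × 0.44704 = 40.0011 m/s
R = v₀² × sin(2θ) / g = 40.0011² × sin(2 × 30°) / 9.81 = 1600.09 × 0.866025 / 9.81 = 141.256 m
R = 141.256 m / 1000.0 = 0.1413 km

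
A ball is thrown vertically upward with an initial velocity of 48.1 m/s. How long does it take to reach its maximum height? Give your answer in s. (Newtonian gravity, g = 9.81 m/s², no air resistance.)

t_up = v₀ / g = 48.1 / 9.81 = 4.903 s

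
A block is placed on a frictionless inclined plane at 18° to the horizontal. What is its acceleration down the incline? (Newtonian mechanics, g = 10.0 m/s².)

a = g sin(θ) = 10.0 × sin(18°) = 10.0 × 0.309 = 3.09 m/s²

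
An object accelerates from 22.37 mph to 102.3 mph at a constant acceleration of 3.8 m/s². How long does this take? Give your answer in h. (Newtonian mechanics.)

v₀ = 22.37 mph × 0.44704 = 10.0003 m/s
v = 102.3 mph × 0.44704 = 45.7322 m/s
t = (v - v₀) / a = (45.7322 - 10.0003) / 3.8 = 9.40313 s
t = 9.40313 s / 3600.0 = 0.002612 h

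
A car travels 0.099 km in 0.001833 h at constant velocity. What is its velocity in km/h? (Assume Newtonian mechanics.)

d = 0.099 km × 1000.0 = 99.0 m
t = 0.001833 h × 3600.0 = 6.5988 s
v = d / t = 99.0 / 6.5988 = 15.0027 m/s
v = 15.0027 m/s / 0.2777777777777778 = 54.01 km/h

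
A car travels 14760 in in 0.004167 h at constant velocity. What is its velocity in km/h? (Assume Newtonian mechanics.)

d = 14760 in × 0.0254 = 374.904 m
t = 0.004167 h × 3600.0 = 15.0012 s
v = d / t = 374.904 / 15.0012 = 24.9916 m/s
v = 24.9916 m/s / 0.2777777777777778 = 89.97 km/h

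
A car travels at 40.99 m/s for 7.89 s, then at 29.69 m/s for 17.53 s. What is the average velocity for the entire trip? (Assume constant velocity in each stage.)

d₁ = v₁t₁ = 40.99 × 7.89 = 323.4111 m
d₂ = v₂t₂ = 29.69 × 17.53 = 520.4657 m
d_total = 843.8768 m, t_total = 25.42 s
v_avg = d_total/t_total = 843.8768/25.42 = 33.2 m/s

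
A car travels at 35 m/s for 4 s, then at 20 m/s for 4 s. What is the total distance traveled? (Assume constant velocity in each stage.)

d₁ = v₁t₁ = 35 × 4 = 140 m
d₂ = v₂t₂ = 20 × 4 = 80 m
d_total = 140 + 80 = 220 m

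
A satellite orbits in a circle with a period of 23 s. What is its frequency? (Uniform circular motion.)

f = 1/T = 1/23 = 0.0435 Hz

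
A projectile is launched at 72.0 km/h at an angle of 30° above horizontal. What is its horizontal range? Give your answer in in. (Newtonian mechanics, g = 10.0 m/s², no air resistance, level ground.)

v₀ = 72.0 km/h × 0.2777777777777778 = 20.0 m/s
R = v₀² × sin(2θ) / g = 20.0² × sin(2 × 30°) / 10.0 = 400.0 × 0.866025 / 10.0 = 34.641 m
R = 34.641 m / 0.0254 = 1364 in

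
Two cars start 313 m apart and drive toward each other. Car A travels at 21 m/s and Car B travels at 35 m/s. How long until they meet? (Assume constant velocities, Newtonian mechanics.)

Combined speed: v_combined = 21 + 35 = 56 m/s
Time to meet: t = d/v_combined = 313/56 = 5.59 s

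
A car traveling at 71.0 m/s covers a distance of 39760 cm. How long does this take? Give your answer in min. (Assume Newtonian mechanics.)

d = 39760 cm × 0.01 = 397.6 m
t = d / v = 397.6 / 71.0 = 5.6 s
t = 5.6 s / 60.0 = 0.09333 min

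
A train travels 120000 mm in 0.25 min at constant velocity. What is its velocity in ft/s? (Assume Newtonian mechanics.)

d = 120000 mm × 0.001 = 120.0 m
t = 0.25 min × 60.0 = 15.0 s
v = d / t = 120.0 / 15.0 = 8.0 m/s
v = 8.0 m/s / 0.3048 = 26.25 ft/s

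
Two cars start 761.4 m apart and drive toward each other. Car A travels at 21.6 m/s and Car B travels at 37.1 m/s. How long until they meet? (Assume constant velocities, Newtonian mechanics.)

Combined speed: v_combined = 21.6 + 37.1 = 58.7 m/s
Time to meet: t = d/v_combined = 761.4/58.7 = 12.97 s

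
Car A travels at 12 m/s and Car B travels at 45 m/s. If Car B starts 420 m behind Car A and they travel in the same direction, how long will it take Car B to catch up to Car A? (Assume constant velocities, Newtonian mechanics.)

Relative speed: v_rel = 45 - 12 = 33 m/s
Time to catch: t = d₀/v_rel = 420/33 = 12.73 s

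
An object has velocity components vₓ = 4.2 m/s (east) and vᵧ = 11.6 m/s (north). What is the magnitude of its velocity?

|v| = √(vₓ² + vᵧ²) = √(4.2² + 11.6²) = √(152.2) = 12.34 m/s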